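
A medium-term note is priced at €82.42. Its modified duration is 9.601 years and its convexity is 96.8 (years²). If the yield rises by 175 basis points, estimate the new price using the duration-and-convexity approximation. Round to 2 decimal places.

€69.79

Duration effect: -D_mod·Δy = -9.601 × (+0.0175) = -0.1680175
Convexity effect: ½·C·(Δy)² = 0.5 × 96.8 × (0.0175)² = +0.0148225
ΔP/P ≈ -0.1680175 + 0.0148225 = -0.153195
New price ≈ 82.42 × (1 - 0.153195) = 69.7936681.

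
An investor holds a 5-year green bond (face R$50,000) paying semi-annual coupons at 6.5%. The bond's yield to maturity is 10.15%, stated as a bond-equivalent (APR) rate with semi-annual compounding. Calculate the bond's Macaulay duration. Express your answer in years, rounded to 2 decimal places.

Periodic yield y = 0.05075. Discount each cash flow and weight by its period:
  t   CF        PV=CF/(1+0.05075)^t    t·PV
  1     1,625.00     1,546.5144     1,546.5144
  2     1,625.00     1,471.8196     2,943.6391
  3     1,625.00     1,400.7324     4,202.1972
  4     1,625.00     1,333.0786     5,332.3146
  5     1,625.00     1,268.6925     6,343.4625
  6     1,625.00     1,207.4161     7,244.4968
  7     1,625.00     1,149.0993     8,043.6954
  8     1,625.00     1,093.5992     8,748.7934
  9     1,625.00     1,040.7796     9,367.0165
  10   51,625.00    31,467.7780   314,677.7802
  Σ                 42,979.5098   368,449.9100
Price P = Σ PV = 42,979.5098.
Macaulay duration = Σ(t·PV) / P = 368,449.9100 / 42,979.5098 = 8.57269 half-year periods.
In years: 8.57269 / 2 = 4.28634 years.

4.29 years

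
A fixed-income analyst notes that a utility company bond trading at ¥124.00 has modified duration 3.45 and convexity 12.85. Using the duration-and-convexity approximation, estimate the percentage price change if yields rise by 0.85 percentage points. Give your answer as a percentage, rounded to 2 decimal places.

Duration effect: -D_mod·Δy = -3.45 × (+0.0085) = -0.029325
Convexity effect: ½·C·(Δy)² = 0.5 × 12.85 × (0.0085)² = +0.00046420625
ΔP/P ≈ -0.029325 + 0.00046420625 = -0.02886079375
= -2.886079375%.

-2.89%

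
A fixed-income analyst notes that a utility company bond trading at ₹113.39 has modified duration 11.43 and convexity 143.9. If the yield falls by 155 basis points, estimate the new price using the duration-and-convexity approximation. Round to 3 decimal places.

₹135.439

Duration effect: -D_mod·Δy = -11.43 × (-0.0155) = +0.177165
Convexity effect: ½·C·(Δy)² = 0.5 × 143.9 × (-0.0155)² = +0.0172859875
ΔP/P ≈ +0.177165 + 0.0172859875 = +0.1944509875
New price ≈ 113.39 × (1 + 0.1944509875) = 135.438797472625.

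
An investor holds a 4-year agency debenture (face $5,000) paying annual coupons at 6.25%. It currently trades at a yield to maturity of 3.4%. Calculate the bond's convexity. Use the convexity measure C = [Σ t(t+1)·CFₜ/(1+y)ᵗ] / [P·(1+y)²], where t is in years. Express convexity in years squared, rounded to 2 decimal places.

With y = 0.034:
  t   CF        PV=CF/(1+0.034)^t    t·PV        t(t+1)·PV
  1       312.50       302.2244       302.2244         604.4487
  2       312.50       292.2866       584.5733       1,753.7198
  3       312.50       282.6757       848.0270       3,392.1078
  4     5,312.50     4,647.4721    18,589.8883      92,949.4413
  Σ                  5,524.6587    20,324.7128      98,699.7177
P = 5,524.6587.
Convexity = Σ t(t+1)·PV / [P·(1+y)²] = 98,699.7177 / (5,524.6587 × 1.069156) = 16.70973.

16.71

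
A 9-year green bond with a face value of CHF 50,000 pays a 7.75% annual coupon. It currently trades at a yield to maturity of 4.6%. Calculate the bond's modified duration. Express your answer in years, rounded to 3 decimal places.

6.727 years

Periodic yield y = 0.046. First find Macaulay duration:
  t   CF        PV=CF/(1+0.046)^t    t·PV
  1     3,875.00     3,704.5889     3,704.5889
  2     3,875.00     3,541.6720     7,083.3440
  3     3,875.00     3,385.9197    10,157.7591
  4     3,875.00     3,237.0169    12,948.0677
  5     3,875.00     3,094.6624    15,473.3122
  6     3,875.00     2,958.5683    17,751.4098
  7     3,875.00     2,828.4592    19,799.2142
  8     3,875.00     2,704.0719    21,632.5750
  9    53,875.00    35,941.9903   323,477.9125
  Σ                 61,396.9496   432,028.1834
P = 61,396.9496; Macaulay duration = 432,028.1834 / 61,396.9496 = 7.03664 years.
Modified duration = D_Mac / (1 + y) = 7.03664 / 1.046 = 6.72719 years.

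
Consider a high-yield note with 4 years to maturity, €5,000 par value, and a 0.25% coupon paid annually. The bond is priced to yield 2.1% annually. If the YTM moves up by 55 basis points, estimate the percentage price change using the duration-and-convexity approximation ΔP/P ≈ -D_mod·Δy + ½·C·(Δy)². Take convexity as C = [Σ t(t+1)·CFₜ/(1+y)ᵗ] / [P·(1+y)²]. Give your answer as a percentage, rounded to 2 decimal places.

-2.12%

With y = 0.021:
  t   CF        PV=CF/(1+0.021)^t    t·PV        t(t+1)·PV
  1        12.50        12.2429        12.2429          24.4858
  2        12.50        11.9911        23.9822          71.9465
  3        12.50        11.7445        35.2334         140.9334
  4     5,012.50     4,612.6597    18,450.6389      92,253.1944
  Σ                  4,648.6382    18,522.0973      92,490.5601
P = 4,648.6382; D_Mac = 3.98441 yrs; D_mod = 3.90246 yrs; C = 19.08623.
Duration effect: -3.90246 × (+0.0055) = -0.021464
Convexity effect: 0.5 × 19.08623 × (0.0055)² = +0.0002887
ΔP/P ≈ -0.021464 + 0.0002887 = -0.021175 = -2.1175%.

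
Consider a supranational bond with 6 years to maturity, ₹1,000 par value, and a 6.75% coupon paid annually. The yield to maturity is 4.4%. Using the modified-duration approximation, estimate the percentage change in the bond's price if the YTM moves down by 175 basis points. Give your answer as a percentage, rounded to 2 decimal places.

+8.69%

Periodic yield y = 0.044. Modified duration first:
  t   CF        PV=CF/(1+0.044)^t    t·PV
  1        67.50        64.6552        64.6552
  2        67.50        61.9302       123.8605
  3        67.50        59.3202       177.9605
  4        67.50        56.8201       227.2803
  5        67.50        54.4254       272.1268
  6     1,067.50       824.4511     4,946.7065
  Σ                  1,121.6021     5,812.5897
P = 1,121.6021; D_Mac = 5.18240 yrs; D_mod = 5.18240/(1+0.044) = 4.96398 yrs.
ΔP/P ≈ -D_mod · Δy = -4.96398 × (-0.0175) = +0.086870 = +8.6870%.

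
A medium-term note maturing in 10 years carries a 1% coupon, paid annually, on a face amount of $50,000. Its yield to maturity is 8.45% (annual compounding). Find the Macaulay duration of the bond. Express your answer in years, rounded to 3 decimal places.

9.335 years

Periodic yield y = 0.0845. Discount each cash flow and weight by its year:
  t   CF        PV=CF/(1+0.0845)^t    t·PV
  1       500.00       461.0420       461.0420
  2       500.00       425.1194       850.2387
  3       500.00       391.9957     1,175.9872
  4       500.00       361.4530     1,445.8118
  5       500.00       333.2900     1,666.4498
  6       500.00       307.3213     1,843.9278
  7       500.00       283.3760     1,983.6322
  8       500.00       261.2965     2,090.3718
  9       500.00       240.9373     2,168.4355
  10   50,500.00    22,438.6030   224,386.0299
  Σ                 25,504.4340   238,071.9267
Price P = Σ PV = 25,504.4340.
Macaulay duration = Σ(t·PV) / P = 238,071.9267 / 25,504.4340 = 9.33453 years.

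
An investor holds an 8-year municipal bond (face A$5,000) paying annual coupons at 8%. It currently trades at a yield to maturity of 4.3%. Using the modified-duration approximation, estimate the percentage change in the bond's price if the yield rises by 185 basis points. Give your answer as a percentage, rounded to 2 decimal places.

-11.37%

Periodic yield y = 0.043. Modified duration first:
  t   CF        PV=CF/(1+0.043)^t    t·PV
  1       400.00       383.5091       383.5091
  2       400.00       367.6981       735.3962
  3       400.00       352.5389     1,057.6168
  4       400.00       338.0047     1,352.0189
  5       400.00       324.0697     1,620.3486
  6       400.00       310.7092     1,864.2553
  7       400.00       297.8995     2,085.2968
  8     5,400.00     3,855.8426    30,846.7405
  Σ                  6,230.2719    39,945.1820
P = 6,230.2719; D_Mac = 6.41147 yrs; D_mod = 6.41147/(1+0.043) = 6.14714 yrs.
ΔP/P ≈ -D_mod · Δy = -6.14714 × (+0.0185) = -0.113722 = -11.3722%.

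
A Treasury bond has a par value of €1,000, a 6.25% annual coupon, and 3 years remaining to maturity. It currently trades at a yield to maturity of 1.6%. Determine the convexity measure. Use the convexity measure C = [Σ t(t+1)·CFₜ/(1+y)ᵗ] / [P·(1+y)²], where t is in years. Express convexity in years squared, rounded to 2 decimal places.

10.79

With y = 0.016:
  t   CF        PV=CF/(1+0.016)^t    t·PV        t(t+1)·PV
  1        62.50        61.5157        61.5157         123.0315
  2        62.50        60.5470       121.0940         363.2820
  3     1,062.50     1,013.0895     3,039.2685      12,157.0740
  Σ                  1,135.1522     3,221.8782      12,643.3875
P = 1,135.1522.
Convexity = Σ t(t+1)·PV / [P·(1+y)²] = 12,643.3875 / (1,135.1522 × 1.032256) = 10.79001.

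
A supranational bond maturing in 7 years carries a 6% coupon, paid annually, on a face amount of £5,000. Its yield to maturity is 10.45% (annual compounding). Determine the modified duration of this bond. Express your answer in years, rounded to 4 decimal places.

5.2131 years

Periodic yield y = 0.1045. First find Macaulay duration:
  t   CF        PV=CF/(1+0.1045)^t    t·PV
  1       300.00       271.6161       271.6161
  2       300.00       245.9177       491.8354
  3       300.00       222.6507       667.9521
  4       300.00       201.5851       806.3403
  5       300.00       182.5125       912.5626
  6       300.00       165.2445       991.4668
  7     5,300.00     2,643.1136    18,501.7951
  Σ                  3,932.6402    22,643.5685
P = 3,932.6402; Macaulay duration = 22,643.5685 / 3,932.6402 = 5.75785 years.
Modified duration = D_Mac / (1 + y) = 5.75785 / 1.1045 = 5.21309 years.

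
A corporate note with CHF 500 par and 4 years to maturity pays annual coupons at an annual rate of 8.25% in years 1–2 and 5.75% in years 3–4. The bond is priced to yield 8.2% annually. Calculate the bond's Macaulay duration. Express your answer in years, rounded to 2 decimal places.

Periodic yield y = 0.082. Discount each cash flow and weight by its year:
  t   CF        PV=CF/(1+0.082)^t    t·PV
  1        41.25        38.1238        38.1238
  2        41.25        35.2346        70.4692
  3        28.75        22.6964        68.0891
  4       528.75       385.7814     1,543.1258
  Σ                    481.8363     1,719.8079
Price P = Σ PV = 481.8363.
Macaulay duration = Σ(t·PV) / P = 1,719.8079 / 481.8363 = 3.56928 years.

3.57 years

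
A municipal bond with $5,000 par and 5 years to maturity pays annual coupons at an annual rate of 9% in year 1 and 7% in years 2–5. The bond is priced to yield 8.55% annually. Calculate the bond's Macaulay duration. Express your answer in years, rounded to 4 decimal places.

Periodic yield y = 0.0855. Discount each cash flow and weight by its year:
  t   CF        PV=CF/(1+0.0855)^t    t·PV
  1       450.00       414.5555       414.5555
  2       350.00       297.0355       594.0710
  3       350.00       273.6394       820.9181
  4       350.00       252.0860     1,008.3440
  5     5,350.00     3,549.8062    17,749.0310
  Σ                  4,787.1226    20,586.9196
Price P = Σ PV = 4,787.1226.
Macaulay duration = Σ(t·PV) / P = 20,586.9196 / 4,787.1226 = 4.30048 years.

4.3005 years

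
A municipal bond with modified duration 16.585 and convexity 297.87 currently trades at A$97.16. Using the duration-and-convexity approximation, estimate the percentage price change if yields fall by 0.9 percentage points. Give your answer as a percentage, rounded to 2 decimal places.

Duration effect: -D_mod·Δy = -16.585 × (-0.009) = +0.149265
Convexity effect: ½·C·(Δy)² = 0.5 × 297.87 × (-0.009)² = +0.012063735
ΔP/P ≈ +0.149265 + 0.012063735 = +0.161328735
= +16.1328735%.

+16.13%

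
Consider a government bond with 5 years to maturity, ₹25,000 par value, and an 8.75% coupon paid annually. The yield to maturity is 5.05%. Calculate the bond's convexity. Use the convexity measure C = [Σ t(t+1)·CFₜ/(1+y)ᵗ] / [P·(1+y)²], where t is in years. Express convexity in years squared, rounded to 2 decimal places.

With y = 0.0505:
  t   CF        PV=CF/(1+0.0505)^t    t·PV        t(t+1)·PV
  1     2,187.50     2,082.3417     2,082.3417       4,164.6835
  2     2,187.50     1,982.2387     3,964.4774      11,893.4321
  3     2,187.50     1,886.9478     5,660.8435      22,643.3739
  4     2,187.50     1,796.2378     7,184.9513      35,924.7563
  5    27,187.50    21,251.4707   106,257.3535     637,544.1210
  Σ                 28,999.2368   125,149.9673     712,170.3667
P = 28,999.2368.
Convexity = Σ t(t+1)·PV / [P·(1+y)²] = 712,170.3667 / (28,999.2368 × 1.103550) = 22.25385.

22.25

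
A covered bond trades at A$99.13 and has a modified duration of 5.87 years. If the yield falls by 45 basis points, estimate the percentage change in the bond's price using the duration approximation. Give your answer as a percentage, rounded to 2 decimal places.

Duration approximation: ΔP/P ≈ -D_mod · Δy = -5.87 × (-0.0045) = +0.026415.
As a percentage: +2.6415%.

+2.64%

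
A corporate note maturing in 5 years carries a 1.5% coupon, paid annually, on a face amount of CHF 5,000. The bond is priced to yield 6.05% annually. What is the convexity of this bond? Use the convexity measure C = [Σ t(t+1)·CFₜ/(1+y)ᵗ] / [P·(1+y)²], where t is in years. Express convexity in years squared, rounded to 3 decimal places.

With y = 0.0605:
  t   CF        PV=CF/(1+0.0605)^t    t·PV        t(t+1)·PV
  1        75.00        70.7214        70.7214         141.4427
  2        75.00        66.6868       133.3736         400.1208
  3        75.00        62.8824       188.6473         754.5890
  4        75.00        59.2951       237.1803       1,185.9014
  5     5,075.00     3,783.4037    18,917.0184     113,502.1105
  Σ                  4,042.9893    19,546.9409     115,984.1645
P = 4,042.9893.
Convexity = Σ t(t+1)·PV / [P·(1+y)²] = 115,984.1645 / (4,042.9893 × 1.124660) = 25.50790.

25.508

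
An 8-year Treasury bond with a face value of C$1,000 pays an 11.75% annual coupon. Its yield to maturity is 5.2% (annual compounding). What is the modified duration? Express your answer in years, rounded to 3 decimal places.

Periodic yield y = 0.052. First find Macaulay duration:
  t   CF        PV=CF/(1+0.052)^t    t·PV
  1       117.50       111.6920       111.6920
  2       117.50       106.1711       212.3422
  3       117.50       100.9231       302.7693
  4       117.50        95.9345       383.7381
  5       117.50        91.1925       455.9625
  6       117.50        86.6849       520.1094
  7       117.50        82.4001       576.8006
  8     1,117.50       744.9405     5,959.5244
  Σ                  1,419.9388     8,522.9386
P = 1,419.9388; Macaulay duration = 8,522.9386 / 1,419.9388 = 6.00233 years.
Modified duration = D_Mac / (1 + y) = 6.00233 / 1.052 = 5.70564 years.

5.706 years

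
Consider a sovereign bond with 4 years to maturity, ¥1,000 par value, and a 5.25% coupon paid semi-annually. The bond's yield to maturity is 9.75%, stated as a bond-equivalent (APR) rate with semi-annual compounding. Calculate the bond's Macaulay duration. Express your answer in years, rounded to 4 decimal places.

Periodic yield y = 0.04875. Discount each cash flow and weight by its period:
  t   CF        PV=CF/(1+0.04875)^t    t·PV
  1        26.25        25.0298        25.0298
  2        26.25        23.8663        47.7326
  3        26.25        22.7569        68.2707
  4        26.25        21.6991        86.7963
  5        26.25        20.6904       103.4521
  6        26.25        19.7287       118.3719
  7        26.25        18.8116       131.6811
  8     1,026.25       701.2573     5,610.0582
  Σ                    853.8401     6,191.3929
Price P = Σ PV = 853.8401.
Macaulay duration = Σ(t·PV) / P = 6,191.3929 / 853.8401 = 7.25123 half-year periods.
In years: 7.25123 / 2 = 3.62562 years.

3.6256 years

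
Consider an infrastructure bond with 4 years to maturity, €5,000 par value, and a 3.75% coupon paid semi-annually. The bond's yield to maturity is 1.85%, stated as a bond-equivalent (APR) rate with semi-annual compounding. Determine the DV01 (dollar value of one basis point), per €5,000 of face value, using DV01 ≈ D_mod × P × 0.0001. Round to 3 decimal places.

Periodic yield y = 0.00925.
  t   CF        PV=CF/(1+0.00925)^t    t·PV
  1        93.75        92.8908        92.8908
  2        93.75        92.0394       184.0788
  3        93.75        91.1958       273.5875
  4        93.75        90.3600       361.4400
  5        93.75        89.5318       447.6592
  6        93.75        88.7113       532.2675
  7        93.75        87.8982       615.2874
  8     5,093.75     4,732.0308    37,856.2463
  Σ                  5,364.6581    40,363.4575
P = 5,364.6581; D_Mac = 7.52396 half-year periods = 3.76198 yrs; D_mod = 3.72750 yrs.
DV01 ≈ 3.72750 × 5,364.6581 × 0.0001 = 1.999676.

€2.000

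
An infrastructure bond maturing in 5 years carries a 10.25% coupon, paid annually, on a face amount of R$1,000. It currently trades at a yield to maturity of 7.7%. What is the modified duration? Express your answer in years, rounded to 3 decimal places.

Periodic yield y = 0.077. First find Macaulay duration:
  t   CF        PV=CF/(1+0.077)^t    t·PV
  1       102.50        95.1718        95.1718
  2       102.50        88.3675       176.7350
  3       102.50        82.0497       246.1490
  4       102.50        76.1835       304.7341
  5     1,102.50       760.8518     3,804.2591
  Σ                  1,102.6242     4,627.0489
P = 1,102.6242; Macaulay duration = 4,627.0489 / 1,102.6242 = 4.19640 years.
Modified duration = D_Mac / (1 + y) = 4.19640 / 1.077 = 3.89638 years.

3.896 years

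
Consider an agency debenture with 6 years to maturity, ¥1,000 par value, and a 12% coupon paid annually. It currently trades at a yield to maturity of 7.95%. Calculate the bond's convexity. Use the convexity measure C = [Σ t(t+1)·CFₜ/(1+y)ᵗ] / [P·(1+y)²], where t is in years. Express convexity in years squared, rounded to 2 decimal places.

With y = 0.0795:
  t   CF        PV=CF/(1+0.0795)^t    t·PV        t(t+1)·PV
  1       120.00       111.1626       111.1626         222.3252
  2       120.00       102.9760       205.9520         617.8559
  3       120.00        95.3923       286.1769       1,144.7076
  4       120.00        88.3671       353.4684       1,767.3422
  5       120.00        81.8593       409.2965       2,455.7789
  6     1,120.00       707.7537     4,246.5221      29,725.6550
  Σ                  1,187.5110     5,612.5785      35,933.6648
P = 1,187.5110.
Convexity = Σ t(t+1)·PV / [P·(1+y)²] = 35,933.6648 / (1,187.5110 × 1.165320) = 25.96681.

25.97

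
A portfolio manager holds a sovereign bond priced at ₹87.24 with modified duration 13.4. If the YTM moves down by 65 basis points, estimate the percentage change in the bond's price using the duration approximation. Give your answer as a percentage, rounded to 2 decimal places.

Duration approximation: ΔP/P ≈ -D_mod · Δy = -13.4 × (-0.0065) = +0.087100.
As a percentage: +8.7100%.

+8.71%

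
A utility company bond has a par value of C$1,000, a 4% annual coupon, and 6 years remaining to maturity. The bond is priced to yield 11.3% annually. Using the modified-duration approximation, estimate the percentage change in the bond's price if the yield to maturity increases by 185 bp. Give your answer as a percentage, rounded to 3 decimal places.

Periodic yield y = 0.113. Modified duration first:
  t   CF        PV=CF/(1+0.113)^t    t·PV
  1        40.00        35.9389        35.9389
  2        40.00        32.2901        64.5802
  3        40.00        29.0118        87.0354
  4        40.00        26.0663       104.2652
  5        40.00        23.4199       117.0993
  6     1,040.00       547.0945     3,282.5670
  Σ                    693.8215     3,691.4860
P = 693.8215; D_Mac = 5.32051 yrs; D_mod = 5.32051/(1+0.113) = 4.78033 yrs.
ΔP/P ≈ -D_mod · Δy = -4.78033 × (+0.0185) = -0.088436 = -8.8436%.

-8.844%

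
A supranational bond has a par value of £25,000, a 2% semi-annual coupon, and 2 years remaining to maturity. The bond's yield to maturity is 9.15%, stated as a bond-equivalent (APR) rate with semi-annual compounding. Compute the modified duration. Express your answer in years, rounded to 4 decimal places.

Periodic yield y = 0.04575. First find Macaulay duration:
  t   CF        PV=CF/(1+0.04575)^t    t·PV
  1       250.00       239.0629       239.0629
  2       250.00       228.6042       457.2085
  3       250.00       218.6031       655.8094
  4    25,250.00    21,112.9972    84,451.9887
  Σ                 21,799.2674    85,804.0694
P = 21,799.2674; Macaulay duration = 85,804.0694 / 21,799.2674 = 3.93610 half-year periods = 1.96805 years.
Modified duration = D_Mac / (1 + y) = 1.96805 / 1.04575 = 1.88195 years.

1.8820 years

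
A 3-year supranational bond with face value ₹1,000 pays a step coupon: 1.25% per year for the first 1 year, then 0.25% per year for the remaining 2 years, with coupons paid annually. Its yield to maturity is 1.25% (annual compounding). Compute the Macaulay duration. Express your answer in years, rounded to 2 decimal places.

2.97 years

Periodic yield y = 0.0125. Discount each cash flow and weight by its year:
  t   CF        PV=CF/(1+0.0125)^t    t·PV
  1        12.50        12.3457        12.3457
  2         2.50         2.4387         4.8773
  3     1,002.50       965.8269     2,897.4806
  Σ                    980.6112     2,914.7036
Price P = Σ PV = 980.6112.
Macaulay duration = Σ(t·PV) / P = 2,914.7036 / 980.6112 = 2.97233 years.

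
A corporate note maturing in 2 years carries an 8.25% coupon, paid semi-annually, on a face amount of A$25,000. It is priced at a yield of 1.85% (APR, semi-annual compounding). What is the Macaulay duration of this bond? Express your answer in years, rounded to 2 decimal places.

1.89 years

Periodic yield y = 0.00925. Discount each cash flow and weight by its period:
  t   CF        PV=CF/(1+0.00925)^t    t·PV
  1     1,031.25     1,021.7984     1,021.7984
  2     1,031.25     1,012.4334     2,024.8667
  3     1,031.25     1,003.1542     3,009.4625
  4    26,031.25    25,089.9613   100,359.8450
  Σ                 28,127.3472   106,415.9727
Price P = Σ PV = 28,127.3472.
Macaulay duration = Σ(t·PV) / P = 106,415.9727 / 28,127.3472 = 3.78336 half-year periods.
In years: 3.78336 / 2 = 1.89168 years.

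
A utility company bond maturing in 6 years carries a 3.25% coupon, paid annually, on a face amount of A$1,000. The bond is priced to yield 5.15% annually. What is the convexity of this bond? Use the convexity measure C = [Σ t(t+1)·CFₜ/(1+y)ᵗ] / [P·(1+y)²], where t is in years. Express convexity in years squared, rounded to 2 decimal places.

With y = 0.0515:
  t   CF        PV=CF/(1+0.0515)^t    t·PV        t(t+1)·PV
  1        32.50        30.9082        30.9082          61.8165
  2        32.50        29.3944        58.7888         176.3665
  3        32.50        27.9547        83.8642         335.4569
  4        32.50        26.5856       106.3423         531.7117
  5        32.50        25.2835       126.4174         758.5046
  6     1,032.50       763.8963     4,583.3777      32,083.6440
  Σ                    904.0227     4,989.6988      33,947.5002
P = 904.0227.
Convexity = Σ t(t+1)·PV / [P·(1+y)²] = 33,947.5002 / (904.0227 × 1.105652) = 33.96330.

33.96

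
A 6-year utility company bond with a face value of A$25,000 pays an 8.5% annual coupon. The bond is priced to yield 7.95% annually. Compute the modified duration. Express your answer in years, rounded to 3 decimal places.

4.590 years

Periodic yield y = 0.0795. First find Macaulay duration:
  t   CF        PV=CF/(1+0.0795)^t    t·PV
  1     2,125.00     1,968.5039     1,968.5039
  2     2,125.00     1,823.5331     3,647.0661
  3     2,125.00     1,689.2386     5,067.7158
  4     2,125.00     1,564.8343     6,259.3371
  5     2,125.00     1,449.5917     7,247.9586
  6    27,125.00    17,140.9097   102,845.4582
  Σ                 25,636.6113   127,036.0397
P = 25,636.6113; Macaulay duration = 127,036.0397 / 25,636.6113 = 4.95526 years.
Modified duration = D_Mac / (1 + y) = 4.95526 / 1.0795 = 4.59033 years.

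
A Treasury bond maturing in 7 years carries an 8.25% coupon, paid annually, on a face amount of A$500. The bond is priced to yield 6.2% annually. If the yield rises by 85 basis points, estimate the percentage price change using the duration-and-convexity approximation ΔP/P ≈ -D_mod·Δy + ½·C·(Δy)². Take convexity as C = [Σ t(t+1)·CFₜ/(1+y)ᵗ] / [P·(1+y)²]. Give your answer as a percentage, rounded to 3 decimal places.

With y = 0.062:
  t   CF        PV=CF/(1+0.062)^t    t·PV        t(t+1)·PV
  1        41.25        38.8418        38.8418          77.6836
  2        41.25        36.5742        73.1484         219.4452
  3        41.25        34.4390       103.3170         413.2679
  4        41.25        32.4284       129.7137         648.5685
  5        41.25        30.5352       152.6762         916.0573
  6        41.25        28.7526       172.5155       1,207.6084
  7       541.25       355.2436     2,486.7054      19,893.6430
  Σ                    556.8149     3,156.9180      23,376.2740
P = 556.8149; D_Mac = 5.66960 yrs; D_mod = 5.33861 yrs; C = 37.22335.
Duration effect: -5.33861 × (+0.0085) = -0.045378
Convexity effect: 0.5 × 37.22335 × (0.0085)² = +0.0013447
ΔP/P ≈ -0.045378 + 0.0013447 = -0.044033 = -4.4033%.

-4.403%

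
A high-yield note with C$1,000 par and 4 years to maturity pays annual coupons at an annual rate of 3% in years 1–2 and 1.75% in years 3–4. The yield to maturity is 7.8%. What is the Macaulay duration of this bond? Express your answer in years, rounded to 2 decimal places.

3.82 years

Periodic yield y = 0.078. Discount each cash flow and weight by its year:
  t   CF        PV=CF/(1+0.078)^t    t·PV
  1        30.00        27.8293        27.8293
  2        30.00        25.8157        51.6314
  3        17.50        13.9695        41.9086
  4     1,017.50       753.4586     3,013.8343
  Σ                    821.0731     3,135.2035
Price P = Σ PV = 821.0731.
Macaulay duration = Σ(t·PV) / P = 3,135.2035 / 821.0731 = 3.81842 years.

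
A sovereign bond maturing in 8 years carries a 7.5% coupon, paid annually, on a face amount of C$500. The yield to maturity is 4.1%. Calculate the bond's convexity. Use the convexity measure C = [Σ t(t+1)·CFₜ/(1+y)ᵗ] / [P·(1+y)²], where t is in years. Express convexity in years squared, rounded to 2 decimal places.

49.78

With y = 0.041:
  t   CF        PV=CF/(1+0.041)^t    t·PV        t(t+1)·PV
  1        37.50        36.0231        36.0231          72.0461
  2        37.50        34.6043        69.2086         207.6257
  3        37.50        33.2414        99.7241         398.8966
  4        37.50        31.9322       127.7287         638.6433
  5        37.50        30.6745       153.3725         920.2353
  6        37.50        29.4664       176.7983       1,237.5883
  7        37.50        28.3058       198.1409       1,585.1275
  8       537.50       389.7379     3,117.9031      28,061.1283
  Σ                    613.9855     3,978.8994      33,121.2909
P = 613.9855.
Convexity = Σ t(t+1)·PV / [P·(1+y)²] = 33,121.2909 / (613.9855 × 1.083681) = 49.77917.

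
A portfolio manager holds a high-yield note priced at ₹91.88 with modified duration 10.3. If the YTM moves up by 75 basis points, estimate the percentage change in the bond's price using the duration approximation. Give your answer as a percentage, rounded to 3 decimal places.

Duration approximation: ΔP/P ≈ -D_mod · Δy = -10.3 × (+0.0075) = -0.077250.
As a percentage: -7.7250%.

-7.725%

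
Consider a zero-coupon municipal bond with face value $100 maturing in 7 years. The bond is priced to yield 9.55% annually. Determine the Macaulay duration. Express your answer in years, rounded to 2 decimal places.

7.00 years

A zero-coupon bond has a single cash flow at maturity, so its Macaulay duration equals its maturity: 7 years.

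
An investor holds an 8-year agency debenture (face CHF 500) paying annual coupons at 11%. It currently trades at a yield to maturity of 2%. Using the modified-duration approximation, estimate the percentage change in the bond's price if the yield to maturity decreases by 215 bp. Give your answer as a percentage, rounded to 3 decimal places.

+13.174%

Periodic yield y = 0.02. Modified duration first:
  t   CF        PV=CF/(1+0.02)^t    t·PV
  1        55.00        53.9216        53.9216
  2        55.00        52.8643       105.7286
  3        55.00        51.8277       155.4832
  4        55.00        50.8115       203.2460
  5        55.00        49.8152       249.0760
  6        55.00        48.8384       293.0306
  7        55.00        47.8808       335.1657
  8       555.00       473.6872     3,789.4972
  Σ                    829.6467     5,185.1488
P = 829.6467; D_Mac = 6.24983 yrs; D_mod = 6.24983/(1+0.02) = 6.12728 yrs.
ΔP/P ≈ -D_mod · Δy = -6.12728 × (-0.0215) = +0.131737 = +13.1737%.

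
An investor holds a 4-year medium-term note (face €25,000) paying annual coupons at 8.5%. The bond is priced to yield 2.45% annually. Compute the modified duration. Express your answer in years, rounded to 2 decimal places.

Periodic yield y = 0.0245. First find Macaulay duration:
  t   CF        PV=CF/(1+0.0245)^t    t·PV
  1     2,125.00     2,074.1825     2,074.1825
  2     2,125.00     2,024.5803     4,049.1606
  3     2,125.00     1,976.1643     5,928.4929
  4    27,125.00    24,621.9189    98,487.6755
  Σ                 30,696.8460   110,539.5115
P = 30,696.8460; Macaulay duration = 110,539.5115 / 30,696.8460 = 3.60101 years.
Modified duration = D_Mac / (1 + y) = 3.60101 / 1.0245 = 3.51489 years.

3.51 years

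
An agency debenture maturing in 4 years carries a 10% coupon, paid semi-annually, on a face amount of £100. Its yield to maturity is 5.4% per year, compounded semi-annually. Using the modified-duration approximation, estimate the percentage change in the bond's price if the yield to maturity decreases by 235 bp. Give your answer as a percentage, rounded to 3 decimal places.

+7.881%

Periodic yield y = 0.027. Modified duration first:
  t   CF        PV=CF/(1+0.027)^t    t·PV
  1         5.00         4.8685         4.8685
  2         5.00         4.7406         9.4811
  3         5.00         4.6159        13.8478
  4         5.00         4.4946        17.9783
  5         5.00         4.3764        21.8820
  6         5.00         4.2614        25.5681
  7         5.00         4.1493        29.0452
  8       105.00        84.8449       678.7592
  Σ                    116.3516       801.4303
P = 116.3516; D_Mac = 6.88801 half-year periods = 3.44400 yrs; D_mod = 3.44400/(1+0.027) = 3.35346 yrs.
ΔP/P ≈ -D_mod · Δy = -3.35346 × (-0.0235) = +0.078806 = +7.8806%.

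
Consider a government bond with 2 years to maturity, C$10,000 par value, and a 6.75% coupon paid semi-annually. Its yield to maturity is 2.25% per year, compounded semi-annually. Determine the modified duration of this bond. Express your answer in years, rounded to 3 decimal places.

1.887 years

Periodic yield y = 0.01125. First find Macaulay duration:
  t   CF        PV=CF/(1+0.01125)^t    t·PV
  1       337.50       333.7454       333.7454
  2       337.50       330.0325       660.0650
  3       337.50       326.3609       979.0828
  4    10,337.50     9,885.1072    39,540.4289
  Σ                 10,875.2460    41,513.3220
P = 10,875.2460; Macaulay duration = 41,513.3220 / 10,875.2460 = 3.81723 half-year periods = 1.90862 years.
Modified duration = D_Mac / (1 + y) = 1.90862 / 1.01125 = 1.88738 years.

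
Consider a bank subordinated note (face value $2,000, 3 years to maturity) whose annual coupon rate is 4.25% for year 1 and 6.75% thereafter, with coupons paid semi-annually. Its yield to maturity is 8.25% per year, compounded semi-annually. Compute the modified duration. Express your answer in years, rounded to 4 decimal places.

Periodic yield y = 0.04125. First find Macaulay duration:
  t   CF        PV=CF/(1+0.04125)^t    t·PV
  1        42.50        40.8163        40.8163
  2        42.50        39.1994        78.3987
  3        67.50        59.7914       179.3742
  4        67.50        57.4227       229.6909
  5        67.50        55.1479       275.7393
  6     2,067.50     1,622.2412     9,733.4473
  Σ                  1,874.6189    10,537.4667
P = 1,874.6189; Macaulay duration = 10,537.4667 / 1,874.6189 = 5.62112 half-year periods = 2.81056 years.
Modified duration = D_Mac / (1 + y) = 2.81056 / 1.04125 = 2.69922 years.

2.6992 years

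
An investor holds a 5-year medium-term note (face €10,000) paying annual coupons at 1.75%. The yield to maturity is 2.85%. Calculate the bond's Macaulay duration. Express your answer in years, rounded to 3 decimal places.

Periodic yield y = 0.0285. Discount each cash flow and weight by its year:
  t   CF        PV=CF/(1+0.0285)^t    t·PV
  1       175.00       170.1507       170.1507
  2       175.00       165.4358       330.8716
  3       175.00       160.8515       482.5546
  4       175.00       156.3943       625.5771
  5    10,175.00     8,841.2351    44,206.1754
  Σ                  9,494.0674    45,815.3293
Price P = Σ PV = 9,494.0674.
Macaulay duration = Σ(t·PV) / P = 45,815.3293 / 9,494.0674 = 4.82568 years.

4.826 years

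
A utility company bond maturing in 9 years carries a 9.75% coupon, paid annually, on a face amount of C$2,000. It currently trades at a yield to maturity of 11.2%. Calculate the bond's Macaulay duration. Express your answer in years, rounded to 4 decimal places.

6.2660 years

Periodic yield y = 0.112. Discount each cash flow and weight by its year:
  t   CF        PV=CF/(1+0.112)^t    t·PV
  1       195.00       175.3597       175.3597
  2       195.00       157.6976       315.3952
  3       195.00       141.8144       425.4431
  4       195.00       127.5309       510.1236
  5       195.00       114.6861       573.4304
  6       195.00       103.1350       618.8097
  7       195.00        92.7473       649.2308
  8       195.00        83.4058       667.2465
  9     2,195.00       844.2896     7,598.6064
  Σ                  1,840.6663    11,533.6455
Price P = Σ PV = 1,840.6663.
Macaulay duration = Σ(t·PV) / P = 11,533.6455 / 1,840.6663 = 6.26602 years.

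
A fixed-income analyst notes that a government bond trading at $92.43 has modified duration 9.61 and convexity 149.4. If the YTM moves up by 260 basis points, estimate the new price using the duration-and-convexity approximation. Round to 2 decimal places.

$74.00

Duration effect: -D_mod·Δy = -9.61 × (+0.026) = -0.249860
Convexity effect: ½·C·(Δy)² = 0.5 × 149.4 × (0.026)² = +0.0504972
ΔP/P ≈ -0.249860 + 0.0504972 = -0.1993628
New price ≈ 92.43 × (1 - 0.1993628) = 74.002896396.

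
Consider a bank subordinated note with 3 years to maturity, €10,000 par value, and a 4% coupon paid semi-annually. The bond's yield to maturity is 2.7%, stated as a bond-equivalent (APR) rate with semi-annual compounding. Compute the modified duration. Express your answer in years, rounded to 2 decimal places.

2.82 years

Periodic yield y = 0.0135. First find Macaulay duration:
  t   CF        PV=CF/(1+0.0135)^t    t·PV
  1       200.00       197.3360       197.3360
  2       200.00       194.7074       389.4148
  3       200.00       192.1139       576.3416
  4       200.00       189.5549       758.2195
  5       200.00       187.0300       935.1499
  6    10,200.00     9,411.4741    56,468.8449
  Σ                 10,372.2163    59,325.3068
P = 10,372.2163; Macaulay duration = 59,325.3068 / 10,372.2163 = 5.71964 half-year periods = 2.85982 years.
Modified duration = D_Mac / (1 + y) = 2.85982 / 1.0135 = 2.82172 years.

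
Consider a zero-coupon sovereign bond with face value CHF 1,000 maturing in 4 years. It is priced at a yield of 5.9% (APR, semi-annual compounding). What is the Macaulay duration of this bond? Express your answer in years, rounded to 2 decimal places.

4.00 years

A zero-coupon bond has a single cash flow at maturity, so its Macaulay duration equals its maturity: 4 years.
(Equivalently: 8 semi-annual periods ÷ 2 = 4 years.)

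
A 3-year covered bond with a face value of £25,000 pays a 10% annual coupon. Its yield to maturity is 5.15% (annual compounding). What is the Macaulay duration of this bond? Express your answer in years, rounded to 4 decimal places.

2.7520 years

Periodic yield y = 0.0515. Discount each cash flow and weight by its year:
  t   CF        PV=CF/(1+0.0515)^t    t·PV
  1     2,500.00     2,377.5559     2,377.5559
  2     2,500.00     2,261.1088     4,522.2175
  3    27,500.00    23,654.0147    70,962.0442
  Σ                 28,292.6794    77,861.8176
Price P = Σ PV = 28,292.6794.
Macaulay duration = Σ(t·PV) / P = 77,861.8176 / 28,292.6794 = 2.75201 years.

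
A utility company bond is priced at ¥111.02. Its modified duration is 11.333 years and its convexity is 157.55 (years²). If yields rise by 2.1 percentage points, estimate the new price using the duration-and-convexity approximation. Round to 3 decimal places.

Duration effect: -D_mod·Δy = -11.333 × (+0.021) = -0.237993
Convexity effect: ½·C·(Δy)² = 0.5 × 157.55 × (0.021)² = +0.034739775
ΔP/P ≈ -0.237993 + 0.034739775 = -0.203253225
New price ≈ 111.02 × (1 - 0.203253225) = 88.4548269605.

¥88.455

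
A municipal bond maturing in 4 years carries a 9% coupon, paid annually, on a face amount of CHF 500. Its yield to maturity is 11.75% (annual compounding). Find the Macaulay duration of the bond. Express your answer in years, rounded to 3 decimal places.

Periodic yield y = 0.1175. Discount each cash flow and weight by its year:
  t   CF        PV=CF/(1+0.1175)^t    t·PV
  1        45.00        40.2685        40.2685
  2        45.00        36.0344        72.0688
  3        45.00        32.2456        96.7367
  4       545.00       349.4672     1,397.8687
  Σ                    458.0156     1,606.9426
Price P = Σ PV = 458.0156.
Macaulay duration = Σ(t·PV) / P = 1,606.9426 / 458.0156 = 3.50849 years.

3.508 years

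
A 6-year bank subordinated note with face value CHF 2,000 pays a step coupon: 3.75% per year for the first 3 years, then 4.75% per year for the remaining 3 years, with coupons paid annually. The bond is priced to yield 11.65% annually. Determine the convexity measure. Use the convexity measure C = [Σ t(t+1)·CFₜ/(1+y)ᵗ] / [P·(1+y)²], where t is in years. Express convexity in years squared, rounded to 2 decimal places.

28.76

With y = 0.1165:
  t   CF        PV=CF/(1+0.1165)^t    t·PV        t(t+1)·PV
  1        75.00        67.1742        67.1742         134.3484
  2        75.00        60.1650       120.3300         360.9899
  3        75.00        53.8871       161.6614         646.6456
  4        95.00        61.1348       244.5393       1,222.6966
  5        95.00        54.7558       273.7789       1,642.6734
  6     2,095.00     1,081.5128     6,489.0768      45,423.5375
  Σ                  1,378.6297     7,356.5606      49,430.8914
P = 1,378.6297.
Convexity = Σ t(t+1)·PV / [P·(1+y)²] = 49,430.8914 / (1,378.6297 × 1.246572) = 28.76294.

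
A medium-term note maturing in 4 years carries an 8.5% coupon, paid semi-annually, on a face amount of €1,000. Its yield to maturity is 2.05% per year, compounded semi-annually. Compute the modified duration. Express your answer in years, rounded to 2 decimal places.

3.50 years

Periodic yield y = 0.01025. First find Macaulay duration:
  t   CF        PV=CF/(1+0.01025)^t    t·PV
  1        42.50        42.0688        42.0688
  2        42.50        41.6420        83.2839
  3        42.50        41.2195       123.6584
  4        42.50        40.8013       163.2050
  5        42.50        40.3873       201.9364
  6        42.50        39.9775       239.8651
  7        42.50        39.5719       277.0033
  8     1,042.50       960.8270     7,686.6159
  Σ                  1,246.4952     8,817.6368
P = 1,246.4952; Macaulay duration = 8,817.6368 / 1,246.4952 = 7.07394 half-year periods = 3.53697 years.
Modified duration = D_Mac / (1 + y) = 3.53697 / 1.01025 = 3.50109 years.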